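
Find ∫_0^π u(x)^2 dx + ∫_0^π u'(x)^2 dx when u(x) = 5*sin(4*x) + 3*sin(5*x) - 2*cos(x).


||u||_{H^1(0,π)}^2 = -64/3 + 667*π/2

u'(x) = 2*sin(x) + 20*cos(4*x) + 15*cos(5*x).
Expand u² and (u')² and integrate term by term on (0, π), using: for integers n ≥ 1, ∫_0^π sin²(nx) dx = ∫_0^π cos²(nx) dx = π/2; for n ≠ n', ∫_0^π sin(nx)sin(n'x) dx = ∫_0^π cos(nx)cos(n'x) dx = 0; and by product-to-sum, ∫_0^π sin(nx)cos(n'x) dx = ½∫_0^π [sin((n+n')x) + sin((n−n')x)] dx, which is 0 when n+n' is even and 2n/(n²−n'²) when n+n' is odd (it need not vanish on (0, π)).
  u² squared terms: (-2)²·∫cos(x)² dx = 4·π/2 = 2*π;  (3)²·∫sin(5x)² dx = 9·π/2 = 9*π/2;  (5)²·∫sin(4x)² dx = 25·π/2 = 25*π/2.
  u² cross terms: 2·(-2)·(3)·∫cos(x)·sin(5x) dx = -12·(0) = 0;  2·(-2)·(5)·∫cos(x)·sin(4x) dx = -20·(8/15) = -32/3;  2·(3)·(5)·∫sin(5x)·sin(4x) dx = 30·(0) = 0.
  So ∫_0^π u² dx = 2*π + 9*π/2 + 25*π/2 + 0 − 32/3 + 0 = -32/3 + 19*π.
  (u')² squared terms: (2)²·∫sin(x)² dx = 4·π/2 = 2*π;  (15)²·∫cos(5x)² dx = 225·π/2 = 225*π/2;  (20)²·∫cos(4x)² dx = 400·π/2 = 200*π.
  (u')² cross terms: 2·(2)·(15)·∫sin(x)·cos(5x) dx = 60·(0) = 0;  2·(2)·(20)·∫sin(x)·cos(4x) dx = 80·(-2/15) = -32/3;  2·(15)·(20)·∫cos(5x)·cos(4x) dx = 600·(0) = 0.
  So ∫_0^π (u')² dx = 2*π + 225*π/2 + 200*π + 0 − 32/3 + 0 = -32/3 + 629*π/2.
||u||_{H^1}^2 = (-32/3 + 19*π) + (-32/3 + 629*π/2) = -64/3 + 667*π/2.


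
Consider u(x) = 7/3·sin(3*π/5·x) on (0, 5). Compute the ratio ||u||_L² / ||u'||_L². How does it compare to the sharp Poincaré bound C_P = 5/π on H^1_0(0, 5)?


||u||_L² / ||u'||_L² = 5/(3*π) < C_P = 5/π.

u(x) = 7/3·sin(3*π/5·x), so u'(x) = 7*π*cos(3*π*x/5)/5.
Writing u(x) = A·sin(kπx/L) with A = 7/3 and k = 3, use ∫_0^L sin²(kπx/L) dx = L/2 and ∫_0^L cos²(kπx/L) dx = L/2.
u² = 49/9·sin²(3*π/5·x) and (u')² = 49*π^2/25·cos²(3*π/5·x), and each of sin², cos² integrates to L/2 = 5/2 over (0, 5).
∫_0^5 u² dx = 245/18, so ||u||_L² = 7*sqrt(10)/6.
∫_0^5 (u')² dx = 49*π^2/10, so ||u'||_L² = 7*sqrt(10)*π/10.
Ratio ||u||_L² / ||u'||_L² = 5/(3*π).
Sharp Poincaré constant on H^1_0(0, 5) is C_P = L/π = 5/π, achieved by sin(π/5·x).
This is the k = 3 harmonic; the ratio L/(kπ) is strictly less than C_P = L/π, consistent with the sharp inequality ||u||_L² ≤ C_P ||u'||_L².


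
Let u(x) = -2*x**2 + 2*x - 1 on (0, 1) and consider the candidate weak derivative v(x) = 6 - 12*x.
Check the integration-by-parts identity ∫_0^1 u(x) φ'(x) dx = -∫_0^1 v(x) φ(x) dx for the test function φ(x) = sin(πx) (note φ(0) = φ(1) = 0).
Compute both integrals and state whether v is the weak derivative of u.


LHS = 0, RHS = 0. No, v is not the weak derivative of u.

u(x) = -2*x**2 + 2*x - 1, classical derivative u'(x) = 2 - 4*x.
φ(x) = sin(πx), so φ'(x) = π*cos(π*x).
Note φ(0) = φ(1) = 0, so the boundary term u·φ vanishes.
LHS = ∫_0^1 u(x) φ'(x) dx = ∫_0^1 (-2*π*x^2*cos(π*x) + 2*π*x*cos(π*x) - π*cos(π*x)) dx. Term by term:
  ∫_0^1 -π*cos(π*x) dx = 0;  ∫_0^1 -2*π*x^2*cos(π*x) dx = 4/π;  ∫_0^1 2*π*x*cos(π*x) dx = -4/π.
Sum: 0 + 4/π − 4/π = 0.
So LHS = 0.
∫_0^1 v(x) φ(x) dx = ∫_0^1 (-12*x*sin(π*x) + 6*sin(π*x)) dx. Term by term:
  ∫_0^1 6*sin(π*x) dx = 12/π;  ∫_0^1 -12*x*sin(π*x) dx = -12/π.
Sum: 12/π − 12/π = 0.
So RHS = -∫_0^1 v(x) φ(x) dx = 0.
LHS = RHS, so the identity holds for this particular φ. But this is necessary, not sufficient: a weak derivative must satisfy the identity for EVERY test function in C_c^∞(0, 1).
Here u is smooth, so its weak derivative equals its classical derivative u'(x) = 2 - 4*x. Since v(x) = 6 - 12*x ≠ u'(x), v is NOT the weak derivative of u — the agreement for this single φ is a coincidence (the difference v − u' happens to be L²-orthogonal to this φ).


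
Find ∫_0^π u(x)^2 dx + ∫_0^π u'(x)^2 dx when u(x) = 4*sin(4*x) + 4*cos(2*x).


||u||_{H^1(0,π)}^2 = 176*π

u'(x) = -8*sin(2*x) + 16*cos(4*x).
Expand u² and (u')² and integrate term by term on (0, π), using: for integers n ≥ 1, ∫_0^π sin²(nx) dx = ∫_0^π cos²(nx) dx = π/2; for n ≠ n', ∫_0^π sin(nx)sin(n'x) dx = ∫_0^π cos(nx)cos(n'x) dx = 0; and by product-to-sum, ∫_0^π sin(nx)cos(n'x) dx = ½∫_0^π [sin((n+n')x) + sin((n−n')x)] dx, which is 0 when n+n' is even and 2n/(n²−n'²) when n+n' is odd (it need not vanish on (0, π)).
  u² squared terms: (4)²·∫cos(2x)² dx = 16·π/2 = 8*π;  (4)²·∫sin(4x)² dx = 16·π/2 = 8*π.
  u² cross terms: 2·(4)·(4)·∫cos(2x)·sin(4x) dx = 32·(0) = 0.
  So ∫_0^π u² dx = 8*π + 8*π + 0 = 16*π.
  (u')² squared terms: (-8)²·∫sin(2x)² dx = 64·π/2 = 32*π;  (16)²·∫cos(4x)² dx = 256·π/2 = 128*π.
  (u')² cross terms: 2·(-8)·(16)·∫sin(2x)·cos(4x) dx = -256·(0) = 0.
  So ∫_0^π (u')² dx = 32*π + 128*π + 0 = 160*π.
||u||_{H^1}^2 = (16*π) + (160*π) = 176*π.


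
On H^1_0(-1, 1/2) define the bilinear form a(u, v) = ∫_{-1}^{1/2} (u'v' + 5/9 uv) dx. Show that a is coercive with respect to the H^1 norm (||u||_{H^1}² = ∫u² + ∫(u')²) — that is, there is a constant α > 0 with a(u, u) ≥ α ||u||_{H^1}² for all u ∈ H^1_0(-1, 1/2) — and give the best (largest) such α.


α = (5 + 4*π^2)/(9 + 4*π^2)

Coercivity of a(·,·) on H^1_0(-1, 1/2) means a(u, u) ≥ α ||u||_{H^1}² for every u ∈ H^1_0.
The interval has length L = 3/2, and Poincaré/coercivity depend only on L. Here a(u, u) = ∫(u')² + (5/9)·∫u².
Here 0 < c = 5/9 < 1. The condition a(u,u) ≥ α||u||_{H^1}² reads (1−α)∫(u')² ≥ (α−c)∫u². Any admissible α is ≤ 1 (rapidly oscillating u have ∫u²/∫(u')² → 0), and α = 1 would force 0 ≥ (1−c)∫u², impossible since c < 1; so 1−α > 0. By the sharp Poincaré inequality on H^1_0 of an interval of length L, ∫(u')² ≥ (π/L)²∫u² with equality for the first sine mode sin(π(x−x₀)/L) (x₀ the left endpoint), so the inequality holds for all u iff (1−α)(π/L)² ≥ α − c, i.e. α ≤ ((π/L)² + c)/((π/L)² + 1) = (1 + c(L/π)²)/(1 + (L/π)²). With (π/L)² = 4*π^2/9 and c = 5/9, the largest admissible constant is α = ((π/L)² + c)/((π/L)² + 1).
Simplifying, α = (5 + 4*π^2)/(9 + 4*π^2).


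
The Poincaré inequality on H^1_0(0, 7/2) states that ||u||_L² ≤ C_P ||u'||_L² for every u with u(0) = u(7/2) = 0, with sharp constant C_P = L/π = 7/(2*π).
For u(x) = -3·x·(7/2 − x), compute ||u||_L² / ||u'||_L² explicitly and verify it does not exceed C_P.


||u||_L² / ||u'||_L² = 7*sqrt(10)/20 < C_P = 7/(2*π).

u(x) = -3·x·(7/2 − x), so u'(x) = 6*x - 21/2.
u(x) = -3·x·(7/2 − x) vanishes at x = 0 and x = 7/2, so u ∈ H^1_0(0, 7/2). Differentiate via the product rule and integrate the resulting polynomials term by term.
  ∫_0^7/2 u² dx = ∫_0^7/2 (9*x^4 - 63*x^3 + 441*x^2/4) dx. Term by term:
    ∫_0^7/2 9*x^4 dx = 151263/160;  ∫_0^7/2 -63*x^3 dx = -151263/64;  ∫_0^7/2 441*x^2/4 dx = 50421/32.
  Sum: 151263/160 − 151263/64 + 50421/32 = 50421/320.
  ∫_0^7/2 (u')² dx = ∫_0^7/2 (36*x^2 - 126*x + 441/4) dx. Term by term:
    ∫_0^7/2 36*x^2 dx = 1029/2;  ∫_0^7/2 -126*x dx = -3087/4;  ∫_0^7/2 441/4 dx = 3087/8.
  Sum: 1029/2 − 3087/4 + 3087/8 = 1029/8.
∫_0^7/2 u² dx = 50421/320, so ||u||_L² = 49*sqrt(105)/40.
∫_0^7/2 (u')² dx = 1029/8, so ||u'||_L² = 7*sqrt(42)/4.
Ratio ||u||_L² / ||u'||_L² = 7*sqrt(10)/20.
Sharp Poincaré constant on H^1_0(0, 7/2) is C_P = L/π = 7/(2*π), achieved by sin(2*π/7·x).
A polynomial bump cannot attain the sharp Poincaré constant (only the first sine eigenfunction does), so the ratio is strictly less than C_P, consistent with ||u||_L² ≤ C_P ||u'||_L².


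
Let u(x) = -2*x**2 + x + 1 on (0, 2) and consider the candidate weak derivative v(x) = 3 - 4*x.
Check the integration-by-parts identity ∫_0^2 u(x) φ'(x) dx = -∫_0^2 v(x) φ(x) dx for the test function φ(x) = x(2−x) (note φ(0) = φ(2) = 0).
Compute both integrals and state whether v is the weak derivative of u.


LHS = 4, RHS = 4/3. No, v is not the weak derivative of u.

u(x) = -2*x**2 + x + 1, classical derivative u'(x) = 1 - 4*x.
φ(x) = x(2−x), so φ'(x) = 2 - 2*x.
Note φ(0) = φ(2) = 0, so the boundary term u·φ vanishes.
LHS = ∫_0^2 u(x) φ'(x) dx = ∫_0^2 (4*x^3 - 6*x^2 + 2) dx. Term by term:
  ∫_0^2 4*x^3 dx = 16;  ∫_0^2 -6*x^2 dx = -16;  ∫_0^2 2 dx = 4.
Sum: 16 − 16 + 4 = 4.
So LHS = 4.
∫_0^2 v(x) φ(x) dx = ∫_0^2 (4*x^3 - 11*x^2 + 6*x) dx. Term by term:
  ∫_0^2 4*x^3 dx = 16;  ∫_0^2 -11*x^2 dx = -88/3;  ∫_0^2 6*x dx = 12.
Sum: 16 − 88/3 + 12 = -4/3.
So RHS = -∫_0^2 v(x) φ(x) dx = 4/3.
LHS − RHS = 8/3 ≠ 0, so the identity fails.
(For a valid weak derivative the identity must hold for EVERY test function, in particular this one. The failure shows v is NOT the weak derivative of u.)
Correct weak derivative would be u'(x) = 1 - 4*x.


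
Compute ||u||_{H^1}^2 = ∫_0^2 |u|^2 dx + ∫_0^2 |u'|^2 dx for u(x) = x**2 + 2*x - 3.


||u||_{H^1}^2 = 686/15

The H^1 norm (squared) on an interval (0, L) is
  ||u||_{H^1}^2 = ∫_0^L u(x)^2 dx + ∫_0^L u'(x)^2 dx.
Compute u'(x) = 2*x + 2.
Then u(x)^2 = x**4 + 4*x**3 - 2*x**2 - 12*x + 9 and u'(x)^2 = 4*x**2 + 8*x + 4.
Integrate each monomial from 0 to 2 using ∫_0^2 c·x^n dx = c·2^(n+1)/(n+1):
  ∫_0^2 u(x)^2 dx = ∫_0^2 (x^4 + 4*x^3 - 2*x^2 - 12*x + 9) dx. Term by term:
    ∫_0^2 x^4 dx = 32/5;  ∫_0^2 4*x^3 dx = 16;  ∫_0^2 -2*x^2 dx = -16/3;
    ∫_0^2 -12*x dx = -24;  ∫_0^2 9 dx = 18.
  Sum: 32/5 + 16 − 16/3 − 24 + 18 = 166/15.
  ∫_0^2 u'(x)^2 dx = ∫_0^2 (4*x^2 + 8*x + 4) dx. Term by term:
    ∫_0^2 4*x^2 dx = 32/3;  ∫_0^2 8*x dx = 16;  ∫_0^2 4 dx = 8.
  Sum: 32/3 + 16 + 8 = 104/3.
Adding: ||u||_{H^1}^2 = 166/15 + 104/3 = 686/15.


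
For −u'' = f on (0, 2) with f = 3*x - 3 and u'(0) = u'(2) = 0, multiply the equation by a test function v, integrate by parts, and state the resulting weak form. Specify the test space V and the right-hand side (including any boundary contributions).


V = H^1(0, 2) (no boundary constraint on v; u is determined up to an additive constant); weak form: ∫_0^2 u'v' dx = ∫_0^2 (3*x - 3) v dx for all v ∈ V.

Multiply both sides by a test function v and integrate from 0 to 2:
  ∫_0^2 −u''(x) v(x) dx = ∫_0^2 f(x) v(x) dx.
Integrate the LHS by parts once:
  ∫_0^2 −u'' v dx = −[u'(x) v(x)]_0^2 + ∫_0^2 u'(x) v'(x) dx.
Thus ∫_0^2 u'(x) v'(x) dx = ∫_0^2 f(x) v(x) dx + [u'(x) v(x)]_0^2.
Choose V so that boundary terms are either known or forced to vanish.
u has homogeneous Neumann: u'(0) = u'(2) = 0. So [u' v]_0^2 = 0·v(2) − 0·v(0) = 0 for any v; take V = H^1(0, 2).
Weak formulation: find u (satisfying any essential BC) such that ∫_0^2 u'(x) v'(x) dx = ∫_0^2 f v dx for all v ∈ V (homogeneous Neumann, so boundary terms vanish).
Substituting f(x) = 3*x - 3, the right-hand side is ∫_0^2 (3*x - 3) v dx.
Compatibility check (pure Neumann): taking v ≡ 1 ∈ V gives 0 = ∫_0^2 f dx + (0) − (0), i.e. ∫_0^2 f dx must equal u'(0) − u'(2) = 0. Indeed ∫_0^2 (3*x - 3) dx = 0, so the data are compatible. The solution is then unique only up to an additive constant (fix it e.g. by requiring ∫_0^2 u dx = 0).


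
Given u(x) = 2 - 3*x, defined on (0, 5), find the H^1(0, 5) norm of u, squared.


||u||_{H^1}^2 = 290

The H^1 norm (squared) on an interval (0, L) is
  ||u||_{H^1}^2 = ∫_0^L u(x)^2 dx + ∫_0^L u'(x)^2 dx.
Compute u'(x) = -3.
Then u(x)^2 = 9*x**2 - 12*x + 4 and u'(x)^2 = 9.
Integrate each monomial from 0 to 5 using ∫_0^5 c·x^n dx = c·5^(n+1)/(n+1):
  ∫_0^5 u(x)^2 dx = ∫_0^5 (9*x^2 - 12*x + 4) dx. Term by term:
    ∫_0^5 9*x^2 dx = 375;  ∫_0^5 -12*x dx = -150;  ∫_0^5 4 dx = 20.
  Sum: 375 − 150 + 20 = 245.
  ∫_0^5 u'(x)^2 dx = ∫_0^5 (9) dx. Term by term:
    ∫_0^5 9 dx = 45.
Adding: ||u||_{H^1}^2 = 245 + 45 = 290.


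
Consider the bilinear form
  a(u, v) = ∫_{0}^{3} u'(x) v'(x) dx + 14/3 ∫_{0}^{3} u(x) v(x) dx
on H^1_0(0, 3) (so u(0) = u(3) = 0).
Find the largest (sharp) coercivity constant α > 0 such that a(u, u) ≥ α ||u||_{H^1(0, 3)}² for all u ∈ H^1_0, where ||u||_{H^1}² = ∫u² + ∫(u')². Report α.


α = 1

Coercivity of a(·,·) on H^1_0(0, 3) means a(u, u) ≥ α ||u||_{H^1}² for every u ∈ H^1_0.
The interval has length L = 3, and Poincaré/coercivity depend only on L. Here a(u, u) = ∫(u')² + (14/3)·∫u².
Here c = 14/3 ≥ 1, so a(u,u) = ∫(u')² + c∫u² ≥ ∫(u')² + ∫u² = ||u||_{H^1}², i.e. α = 1 works. No larger α is possible: a(u,u) ≥ α||u||_{H^1}² means (1−α)∫(u')² ≥ (α−c)∫u², and for the modes u_n = sin(nπ(x−x₀)/L) (x₀ the left endpoint) one has ∫u_n²/∫(u_n')² = (L/(nπ))² → 0, so a(u_n,u_n)/||u_n||_{H^1}² → 1. Hence the optimal constant is α = 1.
Therefore α = 1.


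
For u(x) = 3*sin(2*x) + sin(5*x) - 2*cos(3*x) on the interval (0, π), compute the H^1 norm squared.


||u||_{H^1(0,π)}^2 = 96 + 111*π/2

u'(x) = 6*sin(3*x) + 6*cos(2*x) + 5*cos(5*x).
Expand u² and (u')² and integrate term by term on (0, π), using: for integers n ≥ 1, ∫_0^π sin²(nx) dx = ∫_0^π cos²(nx) dx = π/2; for n ≠ n', ∫_0^π sin(nx)sin(n'x) dx = ∫_0^π cos(nx)cos(n'x) dx = 0; and by product-to-sum, ∫_0^π sin(nx)cos(n'x) dx = ½∫_0^π [sin((n+n')x) + sin((n−n')x)] dx, which is 0 when n+n' is even and 2n/(n²−n'²) when n+n' is odd (it need not vanish on (0, π)).
  u² squared terms: (-2)²·∫cos(3x)² dx = 4·π/2 = 2*π;  (3)²·∫sin(2x)² dx = 9·π/2 = 9*π/2;  (1)²·∫sin(5x)² dx = 1·π/2 = π/2.
  u² cross terms: 2·(-2)·(3)·∫cos(3x)·sin(2x) dx = -12·(-4/5) = 48/5;  2·(-2)·(1)·∫cos(3x)·sin(5x) dx = -4·(0) = 0;  2·(3)·(1)·∫sin(2x)·sin(5x) dx = 6·(0) = 0.
  So ∫_0^π u² dx = 2*π + 9*π/2 + π/2 + 48/5 + 0 + 0 = 48/5 + 7*π.
  (u')² squared terms: (5)²·∫cos(5x)² dx = 25·π/2 = 25*π/2;  (6)²·∫cos(2x)² dx = 36·π/2 = 18*π;  (6)²·∫sin(3x)² dx = 36·π/2 = 18*π.
  (u')² cross terms: 2·(5)·(6)·∫cos(5x)·cos(2x) dx = 60·(0) = 0;  2·(5)·(6)·∫cos(5x)·sin(3x) dx = 60·(0) = 0;  2·(6)·(6)·∫cos(2x)·sin(3x) dx = 72·(6/5) = 432/5.
  So ∫_0^π (u')² dx = 25*π/2 + 18*π + 18*π + 0 + 0 + 432/5 = 432/5 + 97*π/2.
||u||_{H^1}^2 = (48/5 + 7*π) + (432/5 + 97*π/2) = 96 + 111*π/2.


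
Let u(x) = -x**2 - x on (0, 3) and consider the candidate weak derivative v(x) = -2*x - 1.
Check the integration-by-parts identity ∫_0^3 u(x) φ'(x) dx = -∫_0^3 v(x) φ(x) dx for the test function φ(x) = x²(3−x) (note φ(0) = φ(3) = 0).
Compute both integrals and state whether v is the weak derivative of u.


LHS = 621/20, RHS = 621/20. Yes, v = u' weakly.

u(x) = -x**2 - x, classical derivative u'(x) = -2*x - 1.
φ(x) = x²(3−x), so φ'(x) = 3*x*(2 - x).
Note φ(0) = φ(3) = 0, so the boundary term u·φ vanishes.
LHS = ∫_0^3 u(x) φ'(x) dx = ∫_0^3 (3*x^4 - 3*x^3 - 6*x^2) dx. Term by term:
  ∫_0^3 3*x^4 dx = 729/5;  ∫_0^3 -3*x^3 dx = -243/4;  ∫_0^3 -6*x^2 dx = -54.
Sum: 729/5 − 243/4 − 54 = 621/20.
So LHS = 621/20.
∫_0^3 v(x) φ(x) dx = ∫_0^3 (2*x^4 - 5*x^3 - 3*x^2) dx. Term by term:
  ∫_0^3 2*x^4 dx = 486/5;  ∫_0^3 -5*x^3 dx = -405/4;  ∫_0^3 -3*x^2 dx = -27.
Sum: 486/5 − 405/4 − 27 = -621/20.
So RHS = -∫_0^3 v(x) φ(x) dx = 621/20.
LHS = RHS, so the identity holds for this test φ.
Moreover u is smooth here and v(x) = u'(x) = -2*x - 1 pointwise, so the identity holds for every test function. Hence v is the weak derivative of u.


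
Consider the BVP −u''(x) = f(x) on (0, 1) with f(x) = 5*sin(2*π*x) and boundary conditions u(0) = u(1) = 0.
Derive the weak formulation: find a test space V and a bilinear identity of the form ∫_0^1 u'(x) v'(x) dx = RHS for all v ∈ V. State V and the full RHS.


V = H^1_0(0, 1) (so v(0) = v(1) = 0); weak form: ∫_0^1 u'v' dx = ∫_0^1 (5*sin(2*π*x)) v dx for all v ∈ V.

Multiply both sides by a test function v and integrate from 0 to 1:
  ∫_0^1 −u''(x) v(x) dx = ∫_0^1 f(x) v(x) dx.
Integrate the LHS by parts once:
  ∫_0^1 −u'' v dx = −[u'(x) v(x)]_0^1 + ∫_0^1 u'(x) v'(x) dx.
Thus ∫_0^1 u'(x) v'(x) dx = ∫_0^1 f(x) v(x) dx + [u'(x) v(x)]_0^1.
Choose V so that boundary terms are either known or forced to vanish.
u is Dirichlet: u(0) = u(1) = 0. Let V = H^1_0(0, 1); then v(0) = v(1) = 0, and [u' v]_0^1 = 0.
Weak formulation: find u (satisfying any essential BC) such that ∫_0^1 u'(x) v'(x) dx = ∫_0^1 f v dx for all v ∈ V.
Substituting f(x) = 5*sin(2*π*x), the right-hand side is ∫_0^1 (5*sin(2*π*x)) v dx.


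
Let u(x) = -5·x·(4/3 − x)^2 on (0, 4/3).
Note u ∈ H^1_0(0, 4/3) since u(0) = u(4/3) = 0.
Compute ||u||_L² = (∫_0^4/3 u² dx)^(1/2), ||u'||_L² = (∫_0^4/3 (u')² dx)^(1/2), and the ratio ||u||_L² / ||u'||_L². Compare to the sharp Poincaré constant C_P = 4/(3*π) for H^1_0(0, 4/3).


||u||_L² / ||u'||_L² = 2*sqrt(14)/21 < C_P = 4/(3*π).

u(x) = -5·x·(4/3 − x)^2, so u'(x) = -15*x^2 + 80*x/3 - 80/9.
u(x) = -5·x·(4/3 − x)^2 vanishes at x = 0 and x = 4/3, so u ∈ H^1_0(0, 4/3). Differentiate via the product rule and integrate the resulting polynomials term by term.
  ∫_0^4/3 u² dx = ∫_0^4/3 (25*x^6 - 400*x^5/3 + 800*x^4/3 - 6400*x^3/27 + 6400*x^2/81) dx. Term by term:
    ∫_0^4/3 25*x^6 dx = 409600/15309;  ∫_0^4/3 -400*x^5/3 dx = -819200/6561;  ∫_0^4/3 800*x^4/3 dx = 163840/729;
    ∫_0^4/3 -6400*x^3/27 dx = -409600/2187;  ∫_0^4/3 6400*x^2/81 dx = 409600/6561.
  Sum: 409600/15309 − 819200/6561 + 163840/729 − 409600/2187 + 409600/6561 = 81920/45927.
  ∫_0^4/3 (u')² dx = ∫_0^4/3 (225*x^4 - 800*x^3 + 8800*x^2/9 - 12800*x/27 + 6400/81) dx. Term by term:
    ∫_0^4/3 225*x^4 dx = 5120/27;  ∫_0^4/3 -800*x^3 dx = -51200/81;  ∫_0^4/3 8800*x^2/9 dx = 563200/729;
    ∫_0^4/3 -12800*x/27 dx = -102400/243;  ∫_0^4/3 6400/81 dx = 25600/243.
  Sum: 5120/27 − 51200/81 + 563200/729 − 102400/243 + 25600/243 = 10240/729.
∫_0^4/3 u² dx = 81920/45927, so ||u||_L² = 128*sqrt(35)/567.
∫_0^4/3 (u')² dx = 10240/729, so ||u'||_L² = 32*sqrt(10)/27.
Ratio ||u||_L² / ||u'||_L² = 2*sqrt(14)/21.
Sharp Poincaré constant on H^1_0(0, 4/3) is C_P = L/π = 4/(3*π), achieved by sin(3*π/4·x).
A polynomial bump cannot attain the sharp Poincaré constant (only the first sine eigenfunction does), so the ratio is strictly less than C_P, consistent with ||u||_L² ≤ C_P ||u'||_L².


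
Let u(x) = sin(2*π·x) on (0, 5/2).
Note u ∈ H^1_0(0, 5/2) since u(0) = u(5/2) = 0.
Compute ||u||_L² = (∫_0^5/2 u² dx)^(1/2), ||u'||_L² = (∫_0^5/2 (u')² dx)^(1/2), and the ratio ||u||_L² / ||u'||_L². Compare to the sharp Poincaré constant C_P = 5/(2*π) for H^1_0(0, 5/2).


||u||_L² / ||u'||_L² = 1/(2*π) < C_P = 5/(2*π).

u(x) = sin(2*π·x), so u'(x) = 2*π*cos(2*π*x).
Writing u(x) = A·sin(kπx/L) with A = 1 and k = 5, use ∫_0^L sin²(kπx/L) dx = L/2 and ∫_0^L cos²(kπx/L) dx = L/2.
u² = 1·sin²(2*π·x) and (u')² = 4*π^2·cos²(2*π·x), and each of sin², cos² integrates to L/2 = 5/4 over (0, 5/2).
∫_0^5/2 u² dx = 5/4, so ||u||_L² = sqrt(5)/2.
∫_0^5/2 (u')² dx = 5*π^2, so ||u'||_L² = sqrt(5)*π.
Ratio ||u||_L² / ||u'||_L² = 1/(2*π).
Sharp Poincaré constant on H^1_0(0, 5/2) is C_P = L/π = 5/(2*π), achieved by sin(2*π/5·x).
This is the k = 5 harmonic; the ratio L/(kπ) is strictly less than C_P = L/π, consistent with the sharp inequality ||u||_L² ≤ C_P ||u'||_L².


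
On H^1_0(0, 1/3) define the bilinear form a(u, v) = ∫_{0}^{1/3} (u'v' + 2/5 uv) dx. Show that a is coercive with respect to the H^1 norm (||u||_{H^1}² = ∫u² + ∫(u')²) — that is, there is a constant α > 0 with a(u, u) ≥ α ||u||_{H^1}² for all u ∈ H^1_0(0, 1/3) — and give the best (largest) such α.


α = (2 + 45*π^2)/(5*(1 + 9*π^2))

Coercivity of a(·,·) on H^1_0(0, 1/3) means a(u, u) ≥ α ||u||_{H^1}² for every u ∈ H^1_0.
The interval has length L = 1/3, and Poincaré/coercivity depend only on L. Here a(u, u) = ∫(u')² + (2/5)·∫u².
Here 0 < c = 2/5 < 1. The condition a(u,u) ≥ α||u||_{H^1}² reads (1−α)∫(u')² ≥ (α−c)∫u². Any admissible α is ≤ 1 (rapidly oscillating u have ∫u²/∫(u')² → 0), and α = 1 would force 0 ≥ (1−c)∫u², impossible since c < 1; so 1−α > 0. By the sharp Poincaré inequality on H^1_0 of an interval of length L, ∫(u')² ≥ (π/L)²∫u² with equality for the first sine mode sin(π(x−x₀)/L) (x₀ the left endpoint), so the inequality holds for all u iff (1−α)(π/L)² ≥ α − c, i.e. α ≤ ((π/L)² + c)/((π/L)² + 1) = (1 + c(L/π)²)/(1 + (L/π)²). With (π/L)² = 9*π^2 and c = 2/5, the largest admissible constant is α = ((π/L)² + c)/((π/L)² + 1).
Simplifying, α = (2 + 45*π^2)/(5*(1 + 9*π^2)).


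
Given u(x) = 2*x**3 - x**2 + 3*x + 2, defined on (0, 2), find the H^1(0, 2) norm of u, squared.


||u||_{H^1}^2 = 42218/105

The H^1 norm (squared) on an interval (0, L) is
  ||u||_{H^1}^2 = ∫_0^L u(x)^2 dx + ∫_0^L u'(x)^2 dx.
Compute u'(x) = 6*x**2 - 2*x + 3.
Then u(x)^2 = 4*x**6 - 4*x**5 + 13*x**4 + 2*x**3 + 5*x**2 + 12*x + 4 and u'(x)^2 = 36*x**4 - 24*x**3 + 40*x**2 - 12*x + 9.
Integrate each monomial from 0 to 2 using ∫_0^2 c·x^n dx = c·2^(n+1)/(n+1):
  ∫_0^2 u(x)^2 dx = ∫_0^2 (4*x^6 - 4*x^5 + 13*x^4 + 2*x^3 + 5*x^2 + 12*x + 4) dx. Term by term:
    ∫_0^2 4*x^6 dx = 512/7;  ∫_0^2 -4*x^5 dx = -128/3;  ∫_0^2 13*x^4 dx = 416/5;
    ∫_0^2 2*x^3 dx = 8;  ∫_0^2 5*x^2 dx = 40/3;  ∫_0^2 12*x dx = 24;
    ∫_0^2 4 dx = 8.
  Sum: 512/7 − 128/3 + 416/5 + 8 + 40/3 + 24 + 8 = 17536/105.
  ∫_0^2 u'(x)^2 dx = ∫_0^2 (36*x^4 - 24*x^3 + 40*x^2 - 12*x + 9) dx. Term by term:
    ∫_0^2 36*x^4 dx = 1152/5;  ∫_0^2 -24*x^3 dx = -96;  ∫_0^2 40*x^2 dx = 320/3;
    ∫_0^2 -12*x dx = -24;  ∫_0^2 9 dx = 18.
  Sum: 1152/5 − 96 + 320/3 − 24 + 18 = 3526/15.
Adding: ||u||_{H^1}^2 = 17536/105 + 3526/15 = 42218/105.


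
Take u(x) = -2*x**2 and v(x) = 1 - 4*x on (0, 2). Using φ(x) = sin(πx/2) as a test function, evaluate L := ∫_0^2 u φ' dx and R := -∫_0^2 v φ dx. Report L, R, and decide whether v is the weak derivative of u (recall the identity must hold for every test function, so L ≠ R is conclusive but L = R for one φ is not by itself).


LHS = 16/π, RHS = 12/π. No, v is not the weak derivative of u.

u(x) = -2*x**2, classical derivative u'(x) = -4*x.
φ(x) = sin(πx/2), so φ'(x) = π*cos(π*x/2)/2.
Note φ(0) = φ(2) = 0, so the boundary term u·φ vanishes.
LHS = ∫_0^2 u(x) φ'(x) dx = ∫_0^2 (-π*x^2*cos(π*x/2)) dx. Term by term:
  ∫_0^2 -π*x^2*cos(π*x/2) dx = 16/π.
So LHS = 16/π.
∫_0^2 v(x) φ(x) dx = ∫_0^2 (-4*x*sin(π*x/2) + sin(π*x/2)) dx. Term by term:
  ∫_0^2 -4*x*sin(π*x/2) dx = -16/π;  ∫_0^2 sin(π*x/2) dx = 4/π.
Sum: -16/π + 4/π = -12/π.
So RHS = -∫_0^2 v(x) φ(x) dx = 12/π.
LHS − RHS = 4/π ≠ 0, so the identity fails.
(For a valid weak derivative the identity must hold for EVERY test function, in particular this one. The failure shows v is NOT the weak derivative of u.)
Correct weak derivative would be u'(x) = -4*x.


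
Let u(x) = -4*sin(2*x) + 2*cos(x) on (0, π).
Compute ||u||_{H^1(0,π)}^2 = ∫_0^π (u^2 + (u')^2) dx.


||u||_{H^1(0,π)}^2 = -128/3 + 44*π

u'(x) = -2*sin(x) - 8*cos(2*x).
Expand u² and (u')² and integrate term by term on (0, π), using: for integers n ≥ 1, ∫_0^π sin²(nx) dx = ∫_0^π cos²(nx) dx = π/2; for n ≠ n', ∫_0^π sin(nx)sin(n'x) dx = ∫_0^π cos(nx)cos(n'x) dx = 0; and by product-to-sum, ∫_0^π sin(nx)cos(n'x) dx = ½∫_0^π [sin((n+n')x) + sin((n−n')x)] dx, which is 0 when n+n' is even and 2n/(n²−n'²) when n+n' is odd (it need not vanish on (0, π)).
  u² squared terms: (-4)²·∫sin(2x)² dx = 16·π/2 = 8*π;  (2)²·∫cos(x)² dx = 4·π/2 = 2*π.
  u² cross terms: 2·(-4)·(2)·∫sin(2x)·cos(x) dx = -16·(4/3) = -64/3.
  So ∫_0^π u² dx = 8*π + 2*π − 64/3 = -64/3 + 10*π.
  (u')² squared terms: (-8)²·∫cos(2x)² dx = 64·π/2 = 32*π;  (-2)²·∫sin(x)² dx = 4·π/2 = 2*π.
  (u')² cross terms: 2·(-8)·(-2)·∫cos(2x)·sin(x) dx = 32·(-2/3) = -64/3.
  So ∫_0^π (u')² dx = 32*π + 2*π − 64/3 = -64/3 + 34*π.
||u||_{H^1}^2 = (-64/3 + 10*π) + (-64/3 + 34*π) = -128/3 + 44*π.


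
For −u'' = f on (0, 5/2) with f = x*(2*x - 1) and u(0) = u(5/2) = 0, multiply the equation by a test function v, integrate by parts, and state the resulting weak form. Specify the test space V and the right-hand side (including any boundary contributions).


V = H^1_0(0, 5/2) (so v(0) = v(5/2) = 0); weak form: ∫_0^5/2 u'v' dx = ∫_0^5/2 (x*(2*x - 1)) v dx for all v ∈ V.

Multiply both sides by a test function v and integrate from 0 to 5/2:
  ∫_0^5/2 −u''(x) v(x) dx = ∫_0^5/2 f(x) v(x) dx.
Integrate the LHS by parts once:
  ∫_0^5/2 −u'' v dx = −[u'(x) v(x)]_0^5/2 + ∫_0^5/2 u'(x) v'(x) dx.
Thus ∫_0^5/2 u'(x) v'(x) dx = ∫_0^5/2 f(x) v(x) dx + [u'(x) v(x)]_0^5/2.
Choose V so that boundary terms are either known or forced to vanish.
u is Dirichlet: u(0) = u(5/2) = 0. Let V = H^1_0(0, 5/2); then v(0) = v(5/2) = 0, and [u' v]_0^5/2 = 0.
Weak formulation: find u (satisfying any essential BC) such that ∫_0^5/2 u'(x) v'(x) dx = ∫_0^5/2 f v dx for all v ∈ V.
Substituting f(x) = x*(2*x - 1), the right-hand side is ∫_0^5/2 (x*(2*x - 1)) v dx.


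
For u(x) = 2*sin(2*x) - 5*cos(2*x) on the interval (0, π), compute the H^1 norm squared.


||u||_{H^1(0,π)}^2 = 145*π/2

u'(x) = 10*sin(2*x) + 4*cos(2*x).
Expand u² and (u')² and integrate term by term on (0, π), using: for integers n ≥ 1, ∫_0^π sin²(nx) dx = ∫_0^π cos²(nx) dx = π/2; for n ≠ n', ∫_0^π sin(nx)sin(n'x) dx = ∫_0^π cos(nx)cos(n'x) dx = 0; and by product-to-sum, ∫_0^π sin(nx)cos(n'x) dx = ½∫_0^π [sin((n+n')x) + sin((n−n')x)] dx, which is 0 when n+n' is even and 2n/(n²−n'²) when n+n' is odd (it need not vanish on (0, π)).
  u² squared terms: (-5)²·∫cos(2x)² dx = 25·π/2 = 25*π/2;  (2)²·∫sin(2x)² dx = 4·π/2 = 2*π.
  u² cross terms: 2·(-5)·(2)·∫cos(2x)·sin(2x) dx = -20·(0) = 0.
  So ∫_0^π u² dx = 25*π/2 + 2*π + 0 = 29*π/2.
  (u')² squared terms: (4)²·∫cos(2x)² dx = 16·π/2 = 8*π;  (10)²·∫sin(2x)² dx = 100·π/2 = 50*π.
  (u')² cross terms: 2·(4)·(10)·∫cos(2x)·sin(2x) dx = 80·(0) = 0.
  So ∫_0^π (u')² dx = 8*π + 50*π + 0 = 58*π.
||u||_{H^1}^2 = (29*π/2) + (58*π) = 145*π/2.


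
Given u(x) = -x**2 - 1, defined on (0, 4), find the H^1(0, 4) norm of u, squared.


||u||_{H^1}^2 = 1684/5

The H^1 norm (squared) on an interval (0, L) is
  ||u||_{H^1}^2 = ∫_0^L u(x)^2 dx + ∫_0^L u'(x)^2 dx.
Compute u'(x) = -2*x.
Then u(x)^2 = x**4 + 2*x**2 + 1 and u'(x)^2 = 4*x**2.
Integrate each monomial from 0 to 4 using ∫_0^4 c·x^n dx = c·4^(n+1)/(n+1):
  ∫_0^4 u(x)^2 dx = ∫_0^4 (x^4 + 2*x^2 + 1) dx. Term by term:
    ∫_0^4 x^4 dx = 1024/5;  ∫_0^4 2*x^2 dx = 128/3;  ∫_0^4 1 dx = 4.
  Sum: 1024/5 + 128/3 + 4 = 3772/15.
  ∫_0^4 u'(x)^2 dx = ∫_0^4 (4*x^2) dx. Term by term:
    ∫_0^4 4*x^2 dx = 256/3.
Adding: ||u||_{H^1}^2 = 3772/15 + 256/3 = 1684/5.


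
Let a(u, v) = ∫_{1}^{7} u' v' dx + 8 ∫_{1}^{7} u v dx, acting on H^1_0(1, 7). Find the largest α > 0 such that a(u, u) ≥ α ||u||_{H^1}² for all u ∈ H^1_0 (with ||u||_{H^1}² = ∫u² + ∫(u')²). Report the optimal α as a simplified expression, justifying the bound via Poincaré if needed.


α = 1

Coercivity of a(·,·) on H^1_0(1, 7) means a(u, u) ≥ α ||u||_{H^1}² for every u ∈ H^1_0.
The interval has length L = 6, and Poincaré/coercivity depend only on L. Here a(u, u) = ∫(u')² + (8)·∫u².
Here c = 8 ≥ 1, so a(u,u) = ∫(u')² + c∫u² ≥ ∫(u')² + ∫u² = ||u||_{H^1}², i.e. α = 1 works. No larger α is possible: a(u,u) ≥ α||u||_{H^1}² means (1−α)∫(u')² ≥ (α−c)∫u², and for the modes u_n = sin(nπ(x−x₀)/L) (x₀ the left endpoint) one has ∫u_n²/∫(u_n')² = (L/(nπ))² → 0, so a(u_n,u_n)/||u_n||_{H^1}² → 1. Hence the optimal constant is α = 1.
Therefore α = 1.


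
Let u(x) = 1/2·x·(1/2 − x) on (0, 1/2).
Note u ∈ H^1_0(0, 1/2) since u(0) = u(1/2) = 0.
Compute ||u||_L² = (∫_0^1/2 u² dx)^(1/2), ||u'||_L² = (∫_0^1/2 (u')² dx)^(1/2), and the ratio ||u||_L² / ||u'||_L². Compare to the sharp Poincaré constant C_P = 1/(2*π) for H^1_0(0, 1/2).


||u||_L² / ||u'||_L² = sqrt(10)/20 < C_P = 1/(2*π).

u(x) = 1/2·x·(1/2 − x), so u'(x) = 1/4 - x.
u(x) = 1/2·x·(1/2 − x) vanishes at x = 0 and x = 1/2, so u ∈ H^1_0(0, 1/2). Differentiate via the product rule and integrate the resulting polynomials term by term.
  ∫_0^1/2 u² dx = ∫_0^1/2 (x^4/4 - x^3/4 + x^2/16) dx. Term by term:
    ∫_0^1/2 x^4/4 dx = 1/640;  ∫_0^1/2 -x^3/4 dx = -1/256;  ∫_0^1/2 x^2/16 dx = 1/384.
  Sum: 1/640 − 1/256 + 1/384 = 1/3840.
  ∫_0^1/2 (u')² dx = ∫_0^1/2 (x^2 - x/2 + 1/16) dx. Term by term:
    ∫_0^1/2 x^2 dx = 1/24;  ∫_0^1/2 -x/2 dx = -1/16;  ∫_0^1/2 1/16 dx = 1/32.
  Sum: 1/24 − 1/16 + 1/32 = 1/96.
∫_0^1/2 u² dx = 1/3840, so ||u||_L² = sqrt(15)/240.
∫_0^1/2 (u')² dx = 1/96, so ||u'||_L² = sqrt(6)/24.
Ratio ||u||_L² / ||u'||_L² = sqrt(10)/20.
Sharp Poincaré constant on H^1_0(0, 1/2) is C_P = L/π = 1/(2*π), achieved by sin(2*π·x).
A polynomial bump cannot attain the sharp Poincaré constant (only the first sine eigenfunction does), so the ratio is strictly less than C_P, consistent with ||u||_L² ≤ C_P ||u'||_L².


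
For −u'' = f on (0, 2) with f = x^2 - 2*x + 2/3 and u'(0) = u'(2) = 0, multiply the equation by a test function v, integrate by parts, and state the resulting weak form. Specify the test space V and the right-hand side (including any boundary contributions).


V = H^1(0, 2) (no boundary constraint on v; u is determined up to an additive constant); weak form: ∫_0^2 u'v' dx = ∫_0^2 (x^2 - 2*x + 2/3) v dx for all v ∈ V.

Multiply both sides by a test function v and integrate from 0 to 2:
  ∫_0^2 −u''(x) v(x) dx = ∫_0^2 f(x) v(x) dx.
Integrate the LHS by parts once:
  ∫_0^2 −u'' v dx = −[u'(x) v(x)]_0^2 + ∫_0^2 u'(x) v'(x) dx.
Thus ∫_0^2 u'(x) v'(x) dx = ∫_0^2 f(x) v(x) dx + [u'(x) v(x)]_0^2.
Choose V so that boundary terms are either known or forced to vanish.
u has homogeneous Neumann: u'(0) = u'(2) = 0. So [u' v]_0^2 = 0·v(2) − 0·v(0) = 0 for any v; take V = H^1(0, 2).
Weak formulation: find u (satisfying any essential BC) such that ∫_0^2 u'(x) v'(x) dx = ∫_0^2 f v dx for all v ∈ V (homogeneous Neumann, so boundary terms vanish).
Substituting f(x) = x^2 - 2*x + 2/3, the right-hand side is ∫_0^2 (x^2 - 2*x + 2/3) v dx.
Compatibility check (pure Neumann): taking v ≡ 1 ∈ V gives 0 = ∫_0^2 f dx + (0) − (0), i.e. ∫_0^2 f dx must equal u'(0) − u'(2) = 0. Indeed ∫_0^2 (x^2 - 2*x + 2/3) dx = 0, so the data are compatible. The solution is then unique only up to an additive constant (fix it e.g. by requiring ∫_0^2 u dx = 0).


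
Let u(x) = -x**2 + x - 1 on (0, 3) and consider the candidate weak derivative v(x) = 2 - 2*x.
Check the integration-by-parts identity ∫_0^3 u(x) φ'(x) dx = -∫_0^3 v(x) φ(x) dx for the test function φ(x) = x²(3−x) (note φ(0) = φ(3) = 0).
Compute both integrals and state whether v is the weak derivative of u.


LHS = 351/20, RHS = 54/5. No, v is not the weak derivative of u.

u(x) = -x**2 + x - 1, classical derivative u'(x) = 1 - 2*x.
φ(x) = x²(3−x), so φ'(x) = 3*x*(2 - x).
Note φ(0) = φ(3) = 0, so the boundary term u·φ vanishes.
LHS = ∫_0^3 u(x) φ'(x) dx = ∫_0^3 (3*x^4 - 9*x^3 + 9*x^2 - 6*x) dx. Term by term:
  ∫_0^3 3*x^4 dx = 729/5;  ∫_0^3 -9*x^3 dx = -729/4;  ∫_0^3 9*x^2 dx = 81;
  ∫_0^3 -6*x dx = -27.
Sum: 729/5 − 729/4 + 81 − 27 = 351/20.
So LHS = 351/20.
∫_0^3 v(x) φ(x) dx = ∫_0^3 (2*x^4 - 8*x^3 + 6*x^2) dx. Term by term:
  ∫_0^3 2*x^4 dx = 486/5;  ∫_0^3 -8*x^3 dx = -162;  ∫_0^3 6*x^2 dx = 54.
Sum: 486/5 − 162 + 54 = -54/5.
So RHS = -∫_0^3 v(x) φ(x) dx = 54/5.
LHS − RHS = 27/4 ≠ 0, so the identity fails.
(For a valid weak derivative the identity must hold for EVERY test function, in particular this one. The failure shows v is NOT the weak derivative of u.)
Correct weak derivative would be u'(x) = 1 - 2*x.


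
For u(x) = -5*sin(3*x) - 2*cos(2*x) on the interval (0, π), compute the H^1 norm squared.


||u||_{H^1(0,π)}^2 = 120 + 135*π

u'(x) = 4*sin(2*x) - 15*cos(3*x).
Expand u² and (u')² and integrate term by term on (0, π), using: for integers n ≥ 1, ∫_0^π sin²(nx) dx = ∫_0^π cos²(nx) dx = π/2; for n ≠ n', ∫_0^π sin(nx)sin(n'x) dx = ∫_0^π cos(nx)cos(n'x) dx = 0; and by product-to-sum, ∫_0^π sin(nx)cos(n'x) dx = ½∫_0^π [sin((n+n')x) + sin((n−n')x)] dx, which is 0 when n+n' is even and 2n/(n²−n'²) when n+n' is odd (it need not vanish on (0, π)).
  u² squared terms: (-5)²·∫sin(3x)² dx = 25·π/2 = 25*π/2;  (-2)²·∫cos(2x)² dx = 4·π/2 = 2*π.
  u² cross terms: 2·(-5)·(-2)·∫sin(3x)·cos(2x) dx = 20·(6/5) = 24.
  So ∫_0^π u² dx = 25*π/2 + 2*π + 24 = 24 + 29*π/2.
  (u')² squared terms: (-15)²·∫cos(3x)² dx = 225·π/2 = 225*π/2;  (4)²·∫sin(2x)² dx = 16·π/2 = 8*π.
  (u')² cross terms: 2·(-15)·(4)·∫cos(3x)·sin(2x) dx = -120·(-4/5) = 96.
  So ∫_0^π (u')² dx = 225*π/2 + 8*π + 96 = 96 + 241*π/2.
||u||_{H^1}^2 = (24 + 29*π/2) + (96 + 241*π/2) = 120 + 135*π.


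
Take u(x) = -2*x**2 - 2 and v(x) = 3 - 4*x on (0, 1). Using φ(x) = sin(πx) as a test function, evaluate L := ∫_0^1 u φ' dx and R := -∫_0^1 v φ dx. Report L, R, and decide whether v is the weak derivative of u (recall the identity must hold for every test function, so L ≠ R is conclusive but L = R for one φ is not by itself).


LHS = 4/π, RHS = -2/π. No, v is not the weak derivative of u.

u(x) = -2*x**2 - 2, classical derivative u'(x) = -4*x.
φ(x) = sin(πx), so φ'(x) = π*cos(π*x).
Note φ(0) = φ(1) = 0, so the boundary term u·φ vanishes.
LHS = ∫_0^1 u(x) φ'(x) dx = ∫_0^1 (-2*π*x^2*cos(π*x) - 2*π*cos(π*x)) dx. Term by term:
  ∫_0^1 -2*π*cos(π*x) dx = 0;  ∫_0^1 -2*π*x^2*cos(π*x) dx = 4/π.
Sum: 0 + 4/π = 4/π.
So LHS = 4/π.
∫_0^1 v(x) φ(x) dx = ∫_0^1 (-4*x*sin(π*x) + 3*sin(π*x)) dx. Term by term:
  ∫_0^1 3*sin(π*x) dx = 6/π;  ∫_0^1 -4*x*sin(π*x) dx = -4/π.
Sum: 6/π − 4/π = 2/π.
So RHS = -∫_0^1 v(x) φ(x) dx = -2/π.
LHS − RHS = 6/π ≠ 0, so the identity fails.
(For a valid weak derivative the identity must hold for EVERY test function, in particular this one. The failure shows v is NOT the weak derivative of u.)
Correct weak derivative would be u'(x) = -4*x.


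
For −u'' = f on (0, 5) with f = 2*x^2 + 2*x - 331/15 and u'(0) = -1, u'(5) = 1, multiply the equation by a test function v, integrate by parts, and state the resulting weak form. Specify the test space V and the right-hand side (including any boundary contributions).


V = H^1(0, 5) (v unrestricted at boundary; u is determined up to an additive constant); weak form: ∫_0^5 u'v' dx = ∫_0^5 (2*x^2 + 2*x - 331/15) v dx + v(5) + v(0) for all v ∈ V.

Multiply both sides by a test function v and integrate from 0 to 5:
  ∫_0^5 −u''(x) v(x) dx = ∫_0^5 f(x) v(x) dx.
Integrate the LHS by parts once:
  ∫_0^5 −u'' v dx = −[u'(x) v(x)]_0^5 + ∫_0^5 u'(x) v'(x) dx.
Thus ∫_0^5 u'(x) v'(x) dx = ∫_0^5 f(x) v(x) dx + [u'(x) v(x)]_0^5.
Choose V so that boundary terms are either known or forced to vanish.
u has inhomogeneous Neumann u'(0) = -1, u'(5) = 1. [u' v]_0^5 = (1)·v(5) − (-1)·v(0) = v(5) + v(0). Take V = H^1(0, 5); boundary term becomes part of RHS.
Weak formulation: find u (satisfying any essential BC) such that ∫_0^5 u'(x) v'(x) dx = ∫_0^5 f v dx + v(5) + v(0) for all v ∈ V (Neumann data are natural BCs: they enter the RHS as boundary terms).
Substituting f(x) = 2*x^2 + 2*x - 331/15, the right-hand side is ∫_0^5 (2*x^2 + 2*x - 331/15) v dx + v(5) + v(0).
Compatibility check (pure Neumann): taking v ≡ 1 ∈ V gives 0 = ∫_0^5 f dx + (1) − (-1), i.e. ∫_0^5 f dx must equal u'(0) − u'(5) = -2. Indeed ∫_0^5 (2*x^2 + 2*x - 331/15) dx = -2, so the data are compatible. The solution is then unique only up to an additive constant (fix it e.g. by requiring ∫_0^5 u dx = 0).


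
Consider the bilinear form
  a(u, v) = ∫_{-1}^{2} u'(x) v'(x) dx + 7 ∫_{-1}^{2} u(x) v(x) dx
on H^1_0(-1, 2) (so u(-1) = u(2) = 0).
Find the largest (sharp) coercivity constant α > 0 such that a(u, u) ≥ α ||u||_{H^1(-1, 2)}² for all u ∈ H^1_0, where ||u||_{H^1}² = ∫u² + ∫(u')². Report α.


α = 1

Coercivity of a(·,·) on H^1_0(-1, 2) means a(u, u) ≥ α ||u||_{H^1}² for every u ∈ H^1_0.
The interval has length L = 3, and Poincaré/coercivity depend only on L. Here a(u, u) = ∫(u')² + (7)·∫u².
Here c = 7 ≥ 1, so a(u,u) = ∫(u')² + c∫u² ≥ ∫(u')² + ∫u² = ||u||_{H^1}², i.e. α = 1 works. No larger α is possible: a(u,u) ≥ α||u||_{H^1}² means (1−α)∫(u')² ≥ (α−c)∫u², and for the modes u_n = sin(nπ(x−x₀)/L) (x₀ the left endpoint) one has ∫u_n²/∫(u_n')² = (L/(nπ))² → 0, so a(u_n,u_n)/||u_n||_{H^1}² → 1. Hence the optimal constant is α = 1.
Therefore α = 1.


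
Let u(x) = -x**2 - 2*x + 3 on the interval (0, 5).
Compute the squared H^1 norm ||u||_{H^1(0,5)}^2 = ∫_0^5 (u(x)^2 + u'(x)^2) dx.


||u||_{H^1}^2 = 4045/3

The H^1 norm (squared) on an interval (0, L) is
  ||u||_{H^1}^2 = ∫_0^L u(x)^2 dx + ∫_0^L u'(x)^2 dx.
Compute u'(x) = -2*x - 2.
Then u(x)^2 = x**4 + 4*x**3 - 2*x**2 - 12*x + 9 and u'(x)^2 = 4*x**2 + 8*x + 4.
Integrate each monomial from 0 to 5 using ∫_0^5 c·x^n dx = c·5^(n+1)/(n+1):
  ∫_0^5 u(x)^2 dx = ∫_0^5 (x^4 + 4*x^3 - 2*x^2 - 12*x + 9) dx. Term by term:
    ∫_0^5 x^4 dx = 625;  ∫_0^5 4*x^3 dx = 625;  ∫_0^5 -2*x^2 dx = -250/3;
    ∫_0^5 -12*x dx = -150;  ∫_0^5 9 dx = 45.
  Sum: 625 + 625 − 250/3 − 150 + 45 = 3185/3.
  ∫_0^5 u'(x)^2 dx = ∫_0^5 (4*x^2 + 8*x + 4) dx. Term by term:
    ∫_0^5 4*x^2 dx = 500/3;  ∫_0^5 8*x dx = 100;  ∫_0^5 4 dx = 20.
  Sum: 500/3 + 100 + 20 = 860/3.
Adding: ||u||_{H^1}^2 = 3185/3 + 860/3 = 4045/3.


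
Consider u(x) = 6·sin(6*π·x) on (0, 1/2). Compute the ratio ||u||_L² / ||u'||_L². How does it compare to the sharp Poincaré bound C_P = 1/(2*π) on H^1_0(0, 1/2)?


||u||_L² / ||u'||_L² = 1/(6*π) < C_P = 1/(2*π).

u(x) = 6·sin(6*π·x), so u'(x) = 36*π*cos(6*π*x).
Writing u(x) = A·sin(kπx/L) with A = 6 and k = 3, use ∫_0^L sin²(kπx/L) dx = L/2 and ∫_0^L cos²(kπx/L) dx = L/2.
u² = 36·sin²(6*π·x) and (u')² = 1296*π^2·cos²(6*π·x), and each of sin², cos² integrates to L/2 = 1/4 over (0, 1/2).
∫_0^1/2 u² dx = 9, so ||u||_L² = 3.
∫_0^1/2 (u')² dx = 324*π^2, so ||u'||_L² = 18*π.
Ratio ||u||_L² / ||u'||_L² = 1/(6*π).
Sharp Poincaré constant on H^1_0(0, 1/2) is C_P = L/π = 1/(2*π), achieved by sin(2*π·x).
This is the k = 3 harmonic; the ratio L/(kπ) is strictly less than C_P = L/π, consistent with the sharp inequality ||u||_L² ≤ C_P ||u'||_L².


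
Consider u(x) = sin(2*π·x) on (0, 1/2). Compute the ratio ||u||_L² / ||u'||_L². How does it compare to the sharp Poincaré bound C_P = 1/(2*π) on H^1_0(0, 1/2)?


||u||_L² / ||u'||_L² = 1/(2*π) = C_P.

u(x) = sin(2*π·x), so u'(x) = 2*π*cos(2*π*x).
Writing u(x) = A·sin(kπx/L) with A = 1 and k = 1, use ∫_0^L sin²(kπx/L) dx = L/2 and ∫_0^L cos²(kπx/L) dx = L/2.
u² = 1·sin²(2*π·x) and (u')² = 4*π^2·cos²(2*π·x), and each of sin², cos² integrates to L/2 = 1/4 over (0, 1/2).
∫_0^1/2 u² dx = 1/4, so ||u||_L² = 1/2.
∫_0^1/2 (u')² dx = π^2, so ||u'||_L² = π.
Ratio ||u||_L² / ||u'||_L² = 1/(2*π).
Sharp Poincaré constant on H^1_0(0, 1/2) is C_P = L/π = 1/(2*π), achieved by sin(2*π·x).
This is the k = 1 eigenfunction (up to amplitude), so the ratio equals the sharp Poincaré constant exactly.


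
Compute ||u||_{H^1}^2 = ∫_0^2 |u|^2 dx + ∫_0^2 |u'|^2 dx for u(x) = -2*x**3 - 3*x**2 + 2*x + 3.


||u||_{H^1}^2 = 65794/105

The H^1 norm (squared) on an interval (0, L) is
  ||u||_{H^1}^2 = ∫_0^L u(x)^2 dx + ∫_0^L u'(x)^2 dx.
Compute u'(x) = -6*x**2 - 6*x + 2.
Then u(x)^2 = 4*x**6 + 12*x**5 + x**4 - 24*x**3 - 14*x**2 + 12*x + 9 and u'(x)^2 = 36*x**4 + 72*x**3 + 12*x**2 - 24*x + 4.
Integrate each monomial from 0 to 2 using ∫_0^2 c·x^n dx = c·2^(n+1)/(n+1):
  ∫_0^2 u(x)^2 dx = ∫_0^2 (4*x^6 + 12*x^5 + x^4 - 24*x^3 - 14*x^2 + 12*x + 9) dx. Term by term:
    ∫_0^2 4*x^6 dx = 512/7;  ∫_0^2 12*x^5 dx = 128;  ∫_0^2 x^4 dx = 32/5;
    ∫_0^2 -24*x^3 dx = -96;  ∫_0^2 -14*x^2 dx = -112/3;  ∫_0^2 12*x dx = 24;
    ∫_0^2 9 dx = 18.
  Sum: 512/7 + 128 + 32/5 − 96 − 112/3 + 24 + 18 = 12202/105.
  ∫_0^2 u'(x)^2 dx = ∫_0^2 (36*x^4 + 72*x^3 + 12*x^2 - 24*x + 4) dx. Term by term:
    ∫_0^2 36*x^4 dx = 1152/5;  ∫_0^2 72*x^3 dx = 288;  ∫_0^2 12*x^2 dx = 32;
    ∫_0^2 -24*x dx = -48;  ∫_0^2 4 dx = 8.
  Sum: 1152/5 + 288 + 32 − 48 + 8 = 2552/5.
Adding: ||u||_{H^1}^2 = 12202/105 + 2552/5 = 65794/105.
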